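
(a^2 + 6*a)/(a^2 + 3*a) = (a + 6)/(a + 3)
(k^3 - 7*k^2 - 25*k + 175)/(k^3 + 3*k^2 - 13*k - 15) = (k^2 - 12*k + 35)/(k^2 - 2*k - 3)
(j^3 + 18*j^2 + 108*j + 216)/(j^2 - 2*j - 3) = (j^3 + 18*j^2 + 108*j + 216)/(j^2 - 2*j - 3)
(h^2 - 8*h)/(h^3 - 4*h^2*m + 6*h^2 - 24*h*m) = (h - 8)/(h^2 - 4*h*m + 6*h - 24*m)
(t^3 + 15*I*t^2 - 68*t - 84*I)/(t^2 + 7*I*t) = t + 8*I - 12/t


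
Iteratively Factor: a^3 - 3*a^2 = (a)*(a^2 - 3*a) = a*(a - 3)*(a)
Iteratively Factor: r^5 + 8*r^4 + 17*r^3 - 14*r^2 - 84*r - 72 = (r + 2)*(r^4 + 6*r^3 + 5*r^2 - 24*r - 36) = (r + 2)*(r + 3)*(r^3 + 3*r^2 - 4*r - 12) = (r + 2)*(r + 3)^2*(r^2 - 4) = (r + 2)^2*(r + 3)^2*(r - 2)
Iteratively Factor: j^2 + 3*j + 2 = (j + 1)*(j + 2)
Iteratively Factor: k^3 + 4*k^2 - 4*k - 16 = (k - 2)*(k^2 + 6*k + 8) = (k - 2)*(k + 4)*(k + 2)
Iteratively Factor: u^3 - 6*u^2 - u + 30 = (u - 5)*(u^2 - u - 6) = (u - 5)*(u - 3)*(u + 2)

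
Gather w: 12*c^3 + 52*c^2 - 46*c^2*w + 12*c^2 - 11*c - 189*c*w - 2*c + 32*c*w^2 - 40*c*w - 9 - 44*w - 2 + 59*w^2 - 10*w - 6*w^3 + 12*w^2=12*c^3 + 64*c^2 - 13*c - 6*w^3 + w^2*(32*c + 71) + w*(-46*c^2 - 229*c - 54) - 11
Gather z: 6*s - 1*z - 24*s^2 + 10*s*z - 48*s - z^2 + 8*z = -24*s^2 - 42*s - z^2 + z*(10*s + 7)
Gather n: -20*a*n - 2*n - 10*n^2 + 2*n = -20*a*n - 10*n^2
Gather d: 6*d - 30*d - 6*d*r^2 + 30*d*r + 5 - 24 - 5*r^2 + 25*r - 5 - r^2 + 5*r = d*(-6*r^2 + 30*r - 24) - 6*r^2 + 30*r - 24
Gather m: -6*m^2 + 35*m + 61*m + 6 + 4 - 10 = -6*m^2 + 96*m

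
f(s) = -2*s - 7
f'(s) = -2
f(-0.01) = -6.98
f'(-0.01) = -2.00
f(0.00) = -7.00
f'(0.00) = -2.00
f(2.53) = -12.06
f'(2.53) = -2.00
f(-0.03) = -6.94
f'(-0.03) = -2.00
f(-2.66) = -1.68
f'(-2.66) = -2.00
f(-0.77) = -5.46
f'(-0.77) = -2.00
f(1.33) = -9.66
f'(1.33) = -2.00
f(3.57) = -14.14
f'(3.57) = -2.00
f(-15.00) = 23.00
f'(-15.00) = -2.00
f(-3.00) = -1.00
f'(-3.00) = -2.00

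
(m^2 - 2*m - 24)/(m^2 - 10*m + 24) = (m + 4)/(m - 4)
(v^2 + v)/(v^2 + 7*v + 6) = v/(v + 6)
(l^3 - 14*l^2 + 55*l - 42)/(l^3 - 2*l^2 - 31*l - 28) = (l^2 - 7*l + 6)/(l^2 + 5*l + 4)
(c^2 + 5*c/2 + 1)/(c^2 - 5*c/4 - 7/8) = 4*(c + 2)/(4*c - 7)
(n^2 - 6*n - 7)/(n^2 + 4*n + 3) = (n - 7)/(n + 3)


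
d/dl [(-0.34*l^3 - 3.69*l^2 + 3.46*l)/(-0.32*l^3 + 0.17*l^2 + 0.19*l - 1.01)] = (-1.2386*l^4 + 2.0852*l^3 - 0.2591*l^2 + 7.4538*l - 3.4946)/(0.1024*l^6 - 0.1088*l^5 - 0.0927*l^4 + 0.711*l^3 - 0.3073*l^2 - 0.3838*l + 1.0201)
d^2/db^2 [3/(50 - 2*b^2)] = 3*(-3*b^2 - 25)/(b^2 - 25)^3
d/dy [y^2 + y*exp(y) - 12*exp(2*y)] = y*exp(y) + 2*y - 24*exp(2*y) + exp(y)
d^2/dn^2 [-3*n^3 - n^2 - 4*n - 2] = -18*n - 2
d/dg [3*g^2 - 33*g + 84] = 6*g - 33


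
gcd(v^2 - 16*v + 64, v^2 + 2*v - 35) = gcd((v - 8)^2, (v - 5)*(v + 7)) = 1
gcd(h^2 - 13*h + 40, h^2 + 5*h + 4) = 1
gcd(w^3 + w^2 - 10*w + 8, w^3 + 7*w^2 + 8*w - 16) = w^2 + 3*w - 4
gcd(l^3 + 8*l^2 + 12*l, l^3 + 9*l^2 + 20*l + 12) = l^2 + 8*l + 12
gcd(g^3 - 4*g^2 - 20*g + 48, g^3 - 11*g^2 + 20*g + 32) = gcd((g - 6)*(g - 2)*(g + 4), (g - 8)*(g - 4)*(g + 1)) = 1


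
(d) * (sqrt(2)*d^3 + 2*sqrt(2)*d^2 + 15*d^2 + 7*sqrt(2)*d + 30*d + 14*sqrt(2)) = sqrt(2)*d^4 + 2*sqrt(2)*d^3 + 15*d^3 + 7*sqrt(2)*d^2 + 30*d^2 + 14*sqrt(2)*d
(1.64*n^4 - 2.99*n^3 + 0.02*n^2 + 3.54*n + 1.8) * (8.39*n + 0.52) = 13.7596*n^5 - 24.2333*n^4 - 1.387*n^3 + 29.711*n^2 + 16.9428*n + 0.936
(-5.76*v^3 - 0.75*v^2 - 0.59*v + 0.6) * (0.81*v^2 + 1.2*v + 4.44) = -4.6656*v^5 - 7.5195*v^4 - 26.9523*v^3 - 3.552*v^2 - 1.8996*v + 2.664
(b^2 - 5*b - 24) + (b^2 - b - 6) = 2*b^2 - 6*b - 30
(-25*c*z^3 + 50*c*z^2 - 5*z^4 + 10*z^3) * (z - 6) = -25*c*z^4 + 200*c*z^3 - 300*c*z^2 - 5*z^5 + 40*z^4 - 60*z^3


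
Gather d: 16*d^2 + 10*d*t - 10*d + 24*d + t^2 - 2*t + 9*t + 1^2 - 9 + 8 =16*d^2 + d*(10*t + 14) + t^2 + 7*t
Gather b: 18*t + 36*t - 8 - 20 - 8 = 54*t - 36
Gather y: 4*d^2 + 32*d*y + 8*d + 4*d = 4*d^2 + 32*d*y + 12*d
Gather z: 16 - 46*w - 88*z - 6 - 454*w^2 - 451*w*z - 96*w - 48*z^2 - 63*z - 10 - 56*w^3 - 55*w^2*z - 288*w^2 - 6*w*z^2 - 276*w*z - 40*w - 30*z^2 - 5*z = -56*w^3 - 742*w^2 - 182*w + z^2*(-6*w - 78) + z*(-55*w^2 - 727*w - 156)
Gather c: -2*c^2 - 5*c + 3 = -2*c^2 - 5*c + 3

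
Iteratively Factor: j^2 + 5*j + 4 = (j + 4)*(j + 1)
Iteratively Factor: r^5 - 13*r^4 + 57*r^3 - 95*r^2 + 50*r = (r - 2)*(r^4 - 11*r^3 + 35*r^2 - 25*r) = (r - 2)*(r - 1)*(r^3 - 10*r^2 + 25*r) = (r - 5)*(r - 2)*(r - 1)*(r^2 - 5*r) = r*(r - 5)*(r - 2)*(r - 1)*(r - 5)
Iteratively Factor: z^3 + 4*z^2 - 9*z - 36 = (z - 3)*(z^2 + 7*z + 12) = (z - 3)*(z + 4)*(z + 3)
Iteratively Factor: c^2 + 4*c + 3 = (c + 1)*(c + 3)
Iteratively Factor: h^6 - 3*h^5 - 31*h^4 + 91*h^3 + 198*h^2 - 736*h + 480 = (h - 1)*(h^5 - 2*h^4 - 33*h^3 + 58*h^2 + 256*h - 480) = (h - 5)*(h - 1)*(h^4 + 3*h^3 - 18*h^2 - 32*h + 96) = (h - 5)*(h - 1)*(h + 4)*(h^3 - h^2 - 14*h + 24) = (h - 5)*(h - 1)*(h + 4)^2*(h^2 - 5*h + 6) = (h - 5)*(h - 3)*(h - 1)*(h + 4)^2*(h - 2)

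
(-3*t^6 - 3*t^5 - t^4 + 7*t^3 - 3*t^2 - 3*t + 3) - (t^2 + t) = -3*t^6 - 3*t^5 - t^4 + 7*t^3 - 4*t^2 - 4*t + 3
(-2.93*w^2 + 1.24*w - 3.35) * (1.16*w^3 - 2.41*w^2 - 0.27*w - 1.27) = -3.3988*w^5 + 8.4997*w^4 - 6.0833*w^3 + 11.4598*w^2 - 0.6703*w + 4.2545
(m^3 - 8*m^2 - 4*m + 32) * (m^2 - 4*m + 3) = m^5 - 12*m^4 + 31*m^3 + 24*m^2 - 140*m + 96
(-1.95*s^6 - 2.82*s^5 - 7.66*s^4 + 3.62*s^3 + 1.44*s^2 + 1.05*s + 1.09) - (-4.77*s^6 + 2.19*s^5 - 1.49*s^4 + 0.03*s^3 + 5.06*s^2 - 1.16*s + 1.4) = 2.82*s^6 - 5.01*s^5 - 6.17*s^4 + 3.59*s^3 - 3.62*s^2 + 2.21*s - 0.31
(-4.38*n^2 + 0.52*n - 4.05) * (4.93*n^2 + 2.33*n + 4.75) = -21.5934*n^4 - 7.6418*n^3 - 39.5599*n^2 - 6.9665*n - 19.2375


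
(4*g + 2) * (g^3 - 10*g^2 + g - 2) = 4*g^4 - 38*g^3 - 16*g^2 - 6*g - 4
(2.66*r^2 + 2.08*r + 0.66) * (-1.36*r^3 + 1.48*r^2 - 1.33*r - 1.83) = -3.6176*r^5 + 1.108*r^4 - 1.357*r^3 - 6.6574*r^2 - 4.6842*r - 1.2078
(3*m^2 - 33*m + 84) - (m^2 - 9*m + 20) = 2*m^2 - 24*m + 64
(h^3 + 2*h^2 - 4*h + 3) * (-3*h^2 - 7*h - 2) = -3*h^5 - 13*h^4 - 4*h^3 + 15*h^2 - 13*h - 6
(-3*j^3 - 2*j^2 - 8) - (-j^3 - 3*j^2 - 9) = -2*j^3 + j^2 + 1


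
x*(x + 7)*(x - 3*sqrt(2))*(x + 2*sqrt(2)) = x^4 - sqrt(2)*x^3 + 7*x^3 - 12*x^2 - 7*sqrt(2)*x^2 - 84*x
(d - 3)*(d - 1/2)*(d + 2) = d^3 - 3*d^2/2 - 11*d/2 + 3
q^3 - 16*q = q*(q - 4)*(q + 4)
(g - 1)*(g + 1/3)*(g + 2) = g^3 + 4*g^2/3 - 5*g/3 - 2/3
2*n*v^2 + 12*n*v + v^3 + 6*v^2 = v*(2*n + v)*(v + 6)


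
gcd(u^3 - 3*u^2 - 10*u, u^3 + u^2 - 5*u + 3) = 1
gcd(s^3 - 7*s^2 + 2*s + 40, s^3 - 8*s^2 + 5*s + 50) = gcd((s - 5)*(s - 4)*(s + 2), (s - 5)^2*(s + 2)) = s^2 - 3*s - 10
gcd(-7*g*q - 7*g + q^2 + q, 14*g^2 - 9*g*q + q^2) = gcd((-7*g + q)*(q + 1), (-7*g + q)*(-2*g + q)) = -7*g + q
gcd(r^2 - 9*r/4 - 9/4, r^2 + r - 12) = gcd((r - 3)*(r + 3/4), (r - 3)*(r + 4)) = r - 3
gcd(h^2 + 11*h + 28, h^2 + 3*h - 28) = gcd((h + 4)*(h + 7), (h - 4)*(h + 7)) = h + 7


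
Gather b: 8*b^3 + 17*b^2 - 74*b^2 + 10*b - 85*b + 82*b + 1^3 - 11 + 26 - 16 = 8*b^3 - 57*b^2 + 7*b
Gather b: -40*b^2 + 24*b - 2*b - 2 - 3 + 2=-40*b^2 + 22*b - 3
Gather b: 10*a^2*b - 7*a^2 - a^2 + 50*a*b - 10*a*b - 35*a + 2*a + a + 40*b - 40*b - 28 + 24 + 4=-8*a^2 - 32*a + b*(10*a^2 + 40*a)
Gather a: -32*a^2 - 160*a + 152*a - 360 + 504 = -32*a^2 - 8*a + 144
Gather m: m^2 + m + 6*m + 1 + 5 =m^2 + 7*m + 6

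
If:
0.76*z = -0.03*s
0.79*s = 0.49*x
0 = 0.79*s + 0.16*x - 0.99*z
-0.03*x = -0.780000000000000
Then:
No Solution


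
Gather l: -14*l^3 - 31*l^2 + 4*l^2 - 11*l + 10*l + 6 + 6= -14*l^3 - 27*l^2 - l + 12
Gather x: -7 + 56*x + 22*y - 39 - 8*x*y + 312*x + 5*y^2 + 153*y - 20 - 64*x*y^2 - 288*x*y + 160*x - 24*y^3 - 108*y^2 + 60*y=x*(-64*y^2 - 296*y + 528) - 24*y^3 - 103*y^2 + 235*y - 66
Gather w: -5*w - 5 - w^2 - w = -w^2 - 6*w - 5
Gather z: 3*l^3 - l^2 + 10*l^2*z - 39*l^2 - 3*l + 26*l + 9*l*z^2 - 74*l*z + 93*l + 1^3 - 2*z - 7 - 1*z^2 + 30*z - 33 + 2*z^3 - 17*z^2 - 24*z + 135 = 3*l^3 - 40*l^2 + 116*l + 2*z^3 + z^2*(9*l - 18) + z*(10*l^2 - 74*l + 4) + 96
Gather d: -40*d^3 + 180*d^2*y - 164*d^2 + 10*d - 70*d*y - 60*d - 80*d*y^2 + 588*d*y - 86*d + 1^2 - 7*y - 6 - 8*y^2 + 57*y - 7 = -40*d^3 + d^2*(180*y - 164) + d*(-80*y^2 + 518*y - 136) - 8*y^2 + 50*y - 12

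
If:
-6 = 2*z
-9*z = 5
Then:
No Solution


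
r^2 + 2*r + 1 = (r + 1)^2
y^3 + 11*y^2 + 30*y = y*(y + 5)*(y + 6)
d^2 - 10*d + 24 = (d - 6)*(d - 4)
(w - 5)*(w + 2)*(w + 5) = w^3 + 2*w^2 - 25*w - 50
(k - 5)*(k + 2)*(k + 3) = k^3 - 19*k - 30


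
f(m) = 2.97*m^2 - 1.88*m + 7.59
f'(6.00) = 33.76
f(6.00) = 103.23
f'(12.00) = 69.40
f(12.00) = 412.71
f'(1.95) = 9.70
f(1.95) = 15.22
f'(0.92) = 3.58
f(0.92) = 8.37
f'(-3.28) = -21.36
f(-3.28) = 45.71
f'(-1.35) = -9.90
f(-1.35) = 15.54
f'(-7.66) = -47.38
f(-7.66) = 196.26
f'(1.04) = 4.30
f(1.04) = 8.85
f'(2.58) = 13.45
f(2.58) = 22.51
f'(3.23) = 17.31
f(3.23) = 32.50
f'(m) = 5.94*m - 1.88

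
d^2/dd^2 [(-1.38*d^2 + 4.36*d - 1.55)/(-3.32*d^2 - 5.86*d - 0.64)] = (-149.81168*d^3 + 84.9149760000001*d^2 + 236.518128*d + 133.699864)/(36.594368*d^6 + 193.773792*d^5 + 363.185424*d^4 + 275.938024*d^3 + 70.011648*d^2 + 7.200768*d + 0.262144)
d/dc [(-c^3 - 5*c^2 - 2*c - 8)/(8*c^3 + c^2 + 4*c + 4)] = 3*(13*c^4 + 8*c^3 + 54*c^2 - 8*c + 8)/(64*c^6 + 16*c^5 + 65*c^4 + 72*c^3 + 24*c^2 + 32*c + 16)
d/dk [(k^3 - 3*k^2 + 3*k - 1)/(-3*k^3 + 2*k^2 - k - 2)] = (-7*k^4 + 16*k^3 - 18*k^2 + 16*k - 7)/(9*k^6 - 12*k^5 + 10*k^4 + 8*k^3 - 7*k^2 + 4*k + 4)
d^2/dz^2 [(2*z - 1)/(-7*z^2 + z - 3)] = 2*(-(2*z - 1)*(14*z - 1)^2 + 3*(14*z - 3)*(7*z^2 - z + 3))/(7*z^2 - z + 3)^3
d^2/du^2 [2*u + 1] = 0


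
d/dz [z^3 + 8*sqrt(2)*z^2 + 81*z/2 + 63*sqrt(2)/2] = 3*z^2 + 16*sqrt(2)*z + 81/2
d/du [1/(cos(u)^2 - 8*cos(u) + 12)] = 2*(cos(u) - 4)*sin(u)/(cos(u)^2 - 8*cos(u) + 12)^2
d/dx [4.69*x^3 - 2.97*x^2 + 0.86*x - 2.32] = 14.07*x^2 - 5.94*x + 0.86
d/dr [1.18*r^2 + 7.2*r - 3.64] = 2.36*r + 7.2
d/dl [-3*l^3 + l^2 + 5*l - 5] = -9*l^2 + 2*l + 5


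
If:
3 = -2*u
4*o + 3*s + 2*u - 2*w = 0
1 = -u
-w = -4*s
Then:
No Solution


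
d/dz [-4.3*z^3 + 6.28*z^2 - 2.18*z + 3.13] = -12.9*z^2 + 12.56*z - 2.18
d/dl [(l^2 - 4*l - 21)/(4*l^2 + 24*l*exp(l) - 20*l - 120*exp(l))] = (2*(l - 2)*(l^2 + 6*l*exp(l) - 5*l - 30*exp(l)) + (-l^2 + 4*l + 21)*(6*l*exp(l) + 2*l - 24*exp(l) - 5))/(4*(l^2 + 6*l*exp(l) - 5*l - 30*exp(l))^2)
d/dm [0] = 0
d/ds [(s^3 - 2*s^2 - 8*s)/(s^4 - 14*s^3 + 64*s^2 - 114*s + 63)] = (-s^5 + s^4 + 63*s^3 - 263*s^2 + 140*s + 168)/(s^7 - 25*s^6 + 249*s^5 - 1273*s^4 + 3595*s^3 - 5571*s^2 + 4347*s - 1323)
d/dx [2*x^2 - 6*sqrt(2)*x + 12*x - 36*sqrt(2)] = 4*x - 6*sqrt(2) + 12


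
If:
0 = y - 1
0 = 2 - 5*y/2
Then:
No Solution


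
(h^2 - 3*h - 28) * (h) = h^3 - 3*h^2 - 28*h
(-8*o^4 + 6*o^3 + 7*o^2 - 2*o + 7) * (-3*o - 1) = 24*o^5 - 10*o^4 - 27*o^3 - o^2 - 19*o - 7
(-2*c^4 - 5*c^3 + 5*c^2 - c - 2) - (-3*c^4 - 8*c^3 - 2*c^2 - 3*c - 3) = c^4 + 3*c^3 + 7*c^2 + 2*c + 1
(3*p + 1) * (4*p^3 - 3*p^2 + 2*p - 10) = 12*p^4 - 5*p^3 + 3*p^2 - 28*p - 10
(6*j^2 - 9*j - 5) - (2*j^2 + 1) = 4*j^2 - 9*j - 6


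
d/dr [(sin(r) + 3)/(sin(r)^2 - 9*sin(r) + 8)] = (-6*sin(r) + cos(r)^2 + 34)*cos(r)/(sin(r)^2 - 9*sin(r) + 8)^2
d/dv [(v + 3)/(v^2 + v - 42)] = (v^2 + v - (v + 3)*(2*v + 1) - 42)/(v^2 + v - 42)^2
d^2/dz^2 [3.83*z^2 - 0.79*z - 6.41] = 7.66000000000000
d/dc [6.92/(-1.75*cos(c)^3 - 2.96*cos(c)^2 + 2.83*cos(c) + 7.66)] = (-36.33*cos(c)^2 - 40.9664*cos(c) + 19.5836)*sin(c)/(1.75*cos(c)^3 + 2.96*cos(c)^2 - 2.83*cos(c) - 7.66)^2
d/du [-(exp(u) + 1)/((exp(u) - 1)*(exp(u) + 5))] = (exp(2*u) + 2*exp(u) + 9)*exp(u)/(exp(4*u) + 8*exp(3*u) + 6*exp(2*u) - 40*exp(u) + 25)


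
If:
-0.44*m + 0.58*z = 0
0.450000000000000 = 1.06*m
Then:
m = 0.42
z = 0.32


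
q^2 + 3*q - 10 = (q - 2)*(q + 5)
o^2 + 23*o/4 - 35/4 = (o - 5/4)*(o + 7)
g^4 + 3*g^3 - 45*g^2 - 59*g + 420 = (g - 5)*(g - 3)*(g + 4)*(g + 7)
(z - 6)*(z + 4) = z^2 - 2*z - 24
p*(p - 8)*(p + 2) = p^3 - 6*p^2 - 16*p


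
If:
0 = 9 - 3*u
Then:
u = 3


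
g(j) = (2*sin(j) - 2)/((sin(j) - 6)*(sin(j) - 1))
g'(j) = 2*cos(j)/((sin(j) - 6)*(sin(j) - 1)) - (2*sin(j) - 2)*cos(j)/((sin(j) - 6)*(sin(j) - 1)^2) - (2*sin(j) - 2)*cos(j)/((sin(j) - 6)^2*(sin(j) - 1))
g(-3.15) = -0.33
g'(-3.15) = 0.06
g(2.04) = -0.39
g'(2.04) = 0.03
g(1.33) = -0.40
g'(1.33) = -0.02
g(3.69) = -0.31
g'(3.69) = 0.04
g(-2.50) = -0.30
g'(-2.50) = 0.04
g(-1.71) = -0.29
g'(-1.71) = 0.01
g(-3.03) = -0.33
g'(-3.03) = 0.05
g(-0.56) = -0.31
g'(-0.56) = -0.04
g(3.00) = -0.34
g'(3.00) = 0.06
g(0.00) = -0.33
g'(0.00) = -0.06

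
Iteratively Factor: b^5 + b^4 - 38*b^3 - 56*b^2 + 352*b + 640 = (b - 4)*(b^4 + 5*b^3 - 18*b^2 - 128*b - 160) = (b - 5)*(b - 4)*(b^3 + 10*b^2 + 32*b + 32) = (b - 5)*(b - 4)*(b + 4)*(b^2 + 6*b + 8) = (b - 5)*(b - 4)*(b + 2)*(b + 4)*(b + 4)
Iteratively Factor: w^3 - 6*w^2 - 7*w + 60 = (w + 3)*(w^2 - 9*w + 20) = (w - 5)*(w + 3)*(w - 4)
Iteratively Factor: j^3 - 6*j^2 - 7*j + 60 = (j - 5)*(j^2 - j - 12) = (j - 5)*(j - 4)*(j + 3)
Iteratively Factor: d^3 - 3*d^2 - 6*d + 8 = (d + 2)*(d^2 - 5*d + 4) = (d - 4)*(d + 2)*(d - 1)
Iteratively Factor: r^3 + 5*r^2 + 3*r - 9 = (r + 3)*(r^2 + 2*r - 3) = (r + 3)^2*(r - 1)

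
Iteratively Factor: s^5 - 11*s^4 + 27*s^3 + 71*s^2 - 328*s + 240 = (s - 1)*(s^4 - 10*s^3 + 17*s^2 + 88*s - 240) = (s - 1)*(s + 3)*(s^3 - 13*s^2 + 56*s - 80) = (s - 5)*(s - 1)*(s + 3)*(s^2 - 8*s + 16) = (s - 5)*(s - 4)*(s - 1)*(s + 3)*(s - 4)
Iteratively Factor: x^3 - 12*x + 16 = (x - 2)*(x^2 + 2*x - 8) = (x - 2)*(x + 4)*(x - 2)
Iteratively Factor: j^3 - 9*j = (j + 3)*(j^2 - 3*j) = (j - 3)*(j + 3)*(j)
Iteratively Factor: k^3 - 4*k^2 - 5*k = (k + 1)*(k^2 - 5*k) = k*(k + 1)*(k - 5)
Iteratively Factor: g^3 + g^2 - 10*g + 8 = (g - 2)*(g^2 + 3*g - 4) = (g - 2)*(g - 1)*(g + 4)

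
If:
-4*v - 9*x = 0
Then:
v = -9*x/4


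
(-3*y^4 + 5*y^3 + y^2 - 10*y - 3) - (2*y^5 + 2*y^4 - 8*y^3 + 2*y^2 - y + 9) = -2*y^5 - 5*y^4 + 13*y^3 - y^2 - 9*y - 12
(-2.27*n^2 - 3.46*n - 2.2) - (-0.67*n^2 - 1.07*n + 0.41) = -1.6*n^2 - 2.39*n - 2.61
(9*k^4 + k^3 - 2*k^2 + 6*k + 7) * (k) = 9*k^5 + k^4 - 2*k^3 + 6*k^2 + 7*k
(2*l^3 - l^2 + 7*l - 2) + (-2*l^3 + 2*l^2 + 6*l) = l^2 + 13*l - 2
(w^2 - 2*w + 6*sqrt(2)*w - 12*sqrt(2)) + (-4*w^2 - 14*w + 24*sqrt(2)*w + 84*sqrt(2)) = -3*w^2 - 16*w + 30*sqrt(2)*w + 72*sqrt(2)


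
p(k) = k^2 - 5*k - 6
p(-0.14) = -5.28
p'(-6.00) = -17.00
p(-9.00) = 120.00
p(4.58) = -7.92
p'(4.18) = 3.36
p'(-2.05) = -9.10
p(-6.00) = 60.00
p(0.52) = -8.33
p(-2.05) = 8.45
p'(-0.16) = -5.32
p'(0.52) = -3.96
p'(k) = 2*k - 5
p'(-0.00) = -5.00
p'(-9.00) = -23.00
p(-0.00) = -6.00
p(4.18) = -9.43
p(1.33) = -10.88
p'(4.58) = 4.16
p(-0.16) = -5.17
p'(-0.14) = -5.28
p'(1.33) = -2.34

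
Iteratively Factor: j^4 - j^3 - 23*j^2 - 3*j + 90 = (j - 5)*(j^3 + 4*j^2 - 3*j - 18) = (j - 5)*(j + 3)*(j^2 + j - 6) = (j - 5)*(j - 2)*(j + 3)*(j + 3)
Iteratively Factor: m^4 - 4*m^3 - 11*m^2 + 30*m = (m)*(m^3 - 4*m^2 - 11*m + 30) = m*(m + 3)*(m^2 - 7*m + 10) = m*(m - 2)*(m + 3)*(m - 5)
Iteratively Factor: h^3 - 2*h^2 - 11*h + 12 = (h - 1)*(h^2 - h - 12) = (h - 1)*(h + 3)*(h - 4)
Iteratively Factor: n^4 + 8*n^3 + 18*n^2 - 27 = (n + 3)*(n^3 + 5*n^2 + 3*n - 9) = (n - 1)*(n + 3)*(n^2 + 6*n + 9) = (n - 1)*(n + 3)^2*(n + 3)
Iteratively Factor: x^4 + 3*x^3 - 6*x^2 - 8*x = (x - 2)*(x^3 + 5*x^2 + 4*x) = x*(x - 2)*(x^2 + 5*x + 4) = x*(x - 2)*(x + 1)*(x + 4)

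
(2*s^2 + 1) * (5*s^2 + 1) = 10*s^4 + 7*s^2 + 1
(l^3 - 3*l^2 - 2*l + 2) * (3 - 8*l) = -8*l^4 + 27*l^3 + 7*l^2 - 22*l + 6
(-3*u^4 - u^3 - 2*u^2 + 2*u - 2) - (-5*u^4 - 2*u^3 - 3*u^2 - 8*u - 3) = 2*u^4 + u^3 + u^2 + 10*u + 1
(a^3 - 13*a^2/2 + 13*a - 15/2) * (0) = 0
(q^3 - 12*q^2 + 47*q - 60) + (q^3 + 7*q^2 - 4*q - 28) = 2*q^3 - 5*q^2 + 43*q - 88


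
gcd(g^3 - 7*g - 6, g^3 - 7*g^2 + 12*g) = g - 3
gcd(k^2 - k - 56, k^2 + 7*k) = k + 7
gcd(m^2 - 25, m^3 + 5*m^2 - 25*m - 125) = m^2 - 25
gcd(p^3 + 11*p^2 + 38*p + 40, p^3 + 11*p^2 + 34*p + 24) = p + 4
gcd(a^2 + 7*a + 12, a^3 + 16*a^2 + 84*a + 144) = a + 4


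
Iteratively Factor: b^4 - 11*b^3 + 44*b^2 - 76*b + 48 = (b - 2)*(b^3 - 9*b^2 + 26*b - 24) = (b - 2)^2*(b^2 - 7*b + 12) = (b - 3)*(b - 2)^2*(b - 4)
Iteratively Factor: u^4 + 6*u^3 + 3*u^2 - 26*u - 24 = (u + 1)*(u^3 + 5*u^2 - 2*u - 24) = (u - 2)*(u + 1)*(u^2 + 7*u + 12) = (u - 2)*(u + 1)*(u + 4)*(u + 3)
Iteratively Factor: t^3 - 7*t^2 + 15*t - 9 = (t - 1)*(t^2 - 6*t + 9) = (t - 3)*(t - 1)*(t - 3)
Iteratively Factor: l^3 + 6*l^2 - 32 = (l - 2)*(l^2 + 8*l + 16) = (l - 2)*(l + 4)*(l + 4)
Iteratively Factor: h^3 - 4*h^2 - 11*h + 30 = (h - 2)*(h^2 - 2*h - 15) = (h - 2)*(h + 3)*(h - 5)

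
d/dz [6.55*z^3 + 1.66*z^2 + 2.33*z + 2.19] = 19.65*z^2 + 3.32*z + 2.33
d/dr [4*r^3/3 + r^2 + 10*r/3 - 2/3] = 4*r^2 + 2*r + 10/3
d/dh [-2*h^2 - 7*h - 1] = -4*h - 7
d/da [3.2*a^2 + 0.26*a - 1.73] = 6.4*a + 0.26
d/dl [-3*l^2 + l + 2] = 1 - 6*l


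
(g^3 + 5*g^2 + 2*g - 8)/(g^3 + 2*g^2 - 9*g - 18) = (g^2 + 3*g - 4)/(g^2 - 9)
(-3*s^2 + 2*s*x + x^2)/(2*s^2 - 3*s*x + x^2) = (3*s + x)/(-2*s + x)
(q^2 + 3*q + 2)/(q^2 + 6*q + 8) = (q + 1)/(q + 4)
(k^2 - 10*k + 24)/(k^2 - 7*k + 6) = (k - 4)/(k - 1)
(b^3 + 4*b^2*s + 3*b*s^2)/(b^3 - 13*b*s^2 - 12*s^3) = b/(b - 4*s)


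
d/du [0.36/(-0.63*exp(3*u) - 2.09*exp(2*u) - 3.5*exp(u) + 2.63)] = (0.6804*exp(2*u) + 1.5048*exp(u) + 1.26)*exp(u)/(0.63*exp(3*u) + 2.09*exp(2*u) + 3.5*exp(u) - 2.63)^2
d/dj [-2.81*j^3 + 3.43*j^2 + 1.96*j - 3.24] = -8.43*j^2 + 6.86*j + 1.96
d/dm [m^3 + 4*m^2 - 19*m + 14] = 3*m^2 + 8*m - 19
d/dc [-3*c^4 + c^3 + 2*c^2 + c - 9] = -12*c^3 + 3*c^2 + 4*c + 1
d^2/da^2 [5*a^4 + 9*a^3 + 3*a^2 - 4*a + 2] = 60*a^2 + 54*a + 6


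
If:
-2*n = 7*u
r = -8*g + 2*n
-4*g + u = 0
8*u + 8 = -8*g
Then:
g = -1/5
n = 14/5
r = 36/5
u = -4/5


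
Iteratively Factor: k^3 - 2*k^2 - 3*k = (k - 3)*(k^2 + k) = k*(k - 3)*(k + 1)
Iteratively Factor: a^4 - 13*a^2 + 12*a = (a + 4)*(a^3 - 4*a^2 + 3*a) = (a - 1)*(a + 4)*(a^2 - 3*a) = a*(a - 1)*(a + 4)*(a - 3)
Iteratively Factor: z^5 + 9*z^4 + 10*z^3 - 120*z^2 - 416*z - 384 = (z - 4)*(z^4 + 13*z^3 + 62*z^2 + 128*z + 96) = (z - 4)*(z + 2)*(z^3 + 11*z^2 + 40*z + 48) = (z - 4)*(z + 2)*(z + 4)*(z^2 + 7*z + 12) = (z - 4)*(z + 2)*(z + 4)^2*(z + 3)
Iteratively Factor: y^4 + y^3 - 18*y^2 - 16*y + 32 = (y - 1)*(y^3 + 2*y^2 - 16*y - 32) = (y - 1)*(y + 2)*(y^2 - 16) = (y - 4)*(y - 1)*(y + 2)*(y + 4)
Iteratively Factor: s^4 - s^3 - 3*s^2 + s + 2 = (s - 1)*(s^3 - 3*s - 2) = (s - 1)*(s + 1)*(s^2 - s - 2) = (s - 1)*(s + 1)^2*(s - 2)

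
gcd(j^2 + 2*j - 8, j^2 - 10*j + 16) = j - 2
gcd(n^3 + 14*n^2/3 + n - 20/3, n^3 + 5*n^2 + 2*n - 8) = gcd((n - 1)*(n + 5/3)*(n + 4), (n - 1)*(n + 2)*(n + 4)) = n^2 + 3*n - 4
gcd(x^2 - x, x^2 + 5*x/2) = x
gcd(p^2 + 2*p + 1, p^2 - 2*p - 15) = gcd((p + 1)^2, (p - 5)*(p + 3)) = 1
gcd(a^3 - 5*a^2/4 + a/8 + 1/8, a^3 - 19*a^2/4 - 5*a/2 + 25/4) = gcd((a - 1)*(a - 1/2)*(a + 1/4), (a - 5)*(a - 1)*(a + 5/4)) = a - 1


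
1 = 1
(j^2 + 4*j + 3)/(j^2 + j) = (j + 3)/j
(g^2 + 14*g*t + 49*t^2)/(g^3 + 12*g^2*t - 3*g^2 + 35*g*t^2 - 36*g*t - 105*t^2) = (g + 7*t)/(g^2 + 5*g*t - 3*g - 15*t)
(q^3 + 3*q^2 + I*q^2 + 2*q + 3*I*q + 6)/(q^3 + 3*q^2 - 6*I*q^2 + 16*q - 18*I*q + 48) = (q - I)/(q - 8*I)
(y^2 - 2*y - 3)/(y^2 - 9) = (y + 1)/(y + 3)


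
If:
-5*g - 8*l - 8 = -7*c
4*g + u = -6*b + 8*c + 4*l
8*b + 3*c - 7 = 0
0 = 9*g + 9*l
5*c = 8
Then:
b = 11/40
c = 8/5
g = -16/15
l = 16/15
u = 1181/60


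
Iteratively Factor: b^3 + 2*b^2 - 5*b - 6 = (b + 3)*(b^2 - b - 2) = (b + 1)*(b + 3)*(b - 2)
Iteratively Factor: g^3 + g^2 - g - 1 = (g + 1)*(g^2 - 1) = (g - 1)*(g + 1)*(g + 1)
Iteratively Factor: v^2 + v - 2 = (v - 1)*(v + 2)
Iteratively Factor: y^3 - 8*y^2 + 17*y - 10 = (y - 2)*(y^2 - 6*y + 5) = (y - 5)*(y - 2)*(y - 1)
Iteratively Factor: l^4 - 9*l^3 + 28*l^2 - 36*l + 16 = (l - 2)*(l^3 - 7*l^2 + 14*l - 8) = (l - 4)*(l - 2)*(l^2 - 3*l + 2) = (l - 4)*(l - 2)*(l - 1)*(l - 2)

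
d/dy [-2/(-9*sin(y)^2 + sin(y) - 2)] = 2*(1 - 18*sin(y))*cos(y)/(9*sin(y)^2 - sin(y) + 2)^2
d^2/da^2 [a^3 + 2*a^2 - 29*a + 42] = 6*a + 4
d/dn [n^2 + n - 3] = 2*n + 1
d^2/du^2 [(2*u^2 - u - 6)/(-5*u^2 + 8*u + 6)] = 2*(-55*u^3 + 270*u^2 - 630*u + 444)/(125*u^6 - 600*u^5 + 510*u^4 + 928*u^3 - 612*u^2 - 864*u - 216)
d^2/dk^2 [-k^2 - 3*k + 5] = -2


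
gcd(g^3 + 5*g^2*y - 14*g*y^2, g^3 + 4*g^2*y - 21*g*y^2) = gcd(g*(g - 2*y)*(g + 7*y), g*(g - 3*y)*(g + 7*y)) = g^2 + 7*g*y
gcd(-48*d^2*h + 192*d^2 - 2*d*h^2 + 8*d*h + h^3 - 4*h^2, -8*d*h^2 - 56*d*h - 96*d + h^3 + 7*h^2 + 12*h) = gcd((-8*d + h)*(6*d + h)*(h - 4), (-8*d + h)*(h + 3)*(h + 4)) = 8*d - h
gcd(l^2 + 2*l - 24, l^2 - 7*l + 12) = l - 4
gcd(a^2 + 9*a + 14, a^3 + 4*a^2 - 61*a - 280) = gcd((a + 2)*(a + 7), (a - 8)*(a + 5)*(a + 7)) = a + 7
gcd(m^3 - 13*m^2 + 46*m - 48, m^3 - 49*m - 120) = m - 8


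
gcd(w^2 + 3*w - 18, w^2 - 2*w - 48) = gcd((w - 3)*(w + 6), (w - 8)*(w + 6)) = w + 6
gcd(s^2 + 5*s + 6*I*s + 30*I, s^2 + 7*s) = 1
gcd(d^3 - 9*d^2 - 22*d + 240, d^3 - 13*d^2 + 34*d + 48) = d^2 - 14*d + 48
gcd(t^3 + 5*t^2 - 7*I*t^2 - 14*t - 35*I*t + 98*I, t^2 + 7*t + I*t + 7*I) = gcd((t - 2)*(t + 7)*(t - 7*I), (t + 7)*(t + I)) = t + 7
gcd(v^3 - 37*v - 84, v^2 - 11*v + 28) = v - 7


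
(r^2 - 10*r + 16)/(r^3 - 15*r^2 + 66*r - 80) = 1/(r - 5)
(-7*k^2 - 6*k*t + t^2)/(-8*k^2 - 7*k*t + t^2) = (-7*k + t)/(-8*k + t)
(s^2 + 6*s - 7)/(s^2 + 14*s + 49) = (s - 1)/(s + 7)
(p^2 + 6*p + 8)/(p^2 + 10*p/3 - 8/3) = 3*(p + 2)/(3*p - 2)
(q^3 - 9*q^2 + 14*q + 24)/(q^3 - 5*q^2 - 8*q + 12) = (q^2 - 3*q - 4)/(q^2 + q - 2)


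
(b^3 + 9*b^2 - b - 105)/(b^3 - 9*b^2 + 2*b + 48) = (b^2 + 12*b + 35)/(b^2 - 6*b - 16)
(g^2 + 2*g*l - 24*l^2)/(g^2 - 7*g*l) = (g^2 + 2*g*l - 24*l^2)/(g*(g - 7*l))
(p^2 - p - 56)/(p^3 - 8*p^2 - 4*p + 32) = (p + 7)/(p^2 - 4)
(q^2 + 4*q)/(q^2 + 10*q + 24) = q/(q + 6)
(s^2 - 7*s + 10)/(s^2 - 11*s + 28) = (s^2 - 7*s + 10)/(s^2 - 11*s + 28)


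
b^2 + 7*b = b*(b + 7)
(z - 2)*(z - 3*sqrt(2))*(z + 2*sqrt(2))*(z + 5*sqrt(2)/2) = z^4 - 2*z^3 + 3*sqrt(2)*z^3/2 - 17*z^2 - 3*sqrt(2)*z^2 - 30*sqrt(2)*z + 34*z + 60*sqrt(2)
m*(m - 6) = m^2 - 6*m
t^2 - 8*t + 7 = (t - 7)*(t - 1)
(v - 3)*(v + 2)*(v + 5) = v^3 + 4*v^2 - 11*v - 30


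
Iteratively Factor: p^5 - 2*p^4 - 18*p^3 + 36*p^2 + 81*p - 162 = (p + 3)*(p^4 - 5*p^3 - 3*p^2 + 45*p - 54) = (p - 3)*(p + 3)*(p^3 - 2*p^2 - 9*p + 18) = (p - 3)*(p + 3)^2*(p^2 - 5*p + 6) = (p - 3)^2*(p + 3)^2*(p - 2)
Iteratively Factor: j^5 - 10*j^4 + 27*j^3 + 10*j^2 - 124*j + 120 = (j - 2)*(j^4 - 8*j^3 + 11*j^2 + 32*j - 60) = (j - 2)^2*(j^3 - 6*j^2 - j + 30) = (j - 3)*(j - 2)^2*(j^2 - 3*j - 10) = (j - 3)*(j - 2)^2*(j + 2)*(j - 5)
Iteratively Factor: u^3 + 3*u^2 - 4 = (u + 2)*(u^2 + u - 2) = (u + 2)^2*(u - 1)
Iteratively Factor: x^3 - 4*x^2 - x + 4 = (x + 1)*(x^2 - 5*x + 4) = (x - 4)*(x + 1)*(x - 1)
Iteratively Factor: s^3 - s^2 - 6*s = (s)*(s^2 - s - 6) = s*(s + 2)*(s - 3)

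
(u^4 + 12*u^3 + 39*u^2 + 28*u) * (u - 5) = u^5 + 7*u^4 - 21*u^3 - 167*u^2 - 140*u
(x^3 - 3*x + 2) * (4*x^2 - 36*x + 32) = 4*x^5 - 36*x^4 + 20*x^3 + 116*x^2 - 168*x + 64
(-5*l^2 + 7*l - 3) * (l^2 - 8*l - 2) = -5*l^4 + 47*l^3 - 49*l^2 + 10*l + 6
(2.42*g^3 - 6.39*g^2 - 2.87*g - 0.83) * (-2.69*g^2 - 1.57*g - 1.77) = -6.5098*g^5 + 13.3897*g^4 + 13.4692*g^3 + 18.0489*g^2 + 6.383*g + 1.4691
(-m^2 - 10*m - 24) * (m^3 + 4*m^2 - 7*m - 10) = -m^5 - 14*m^4 - 57*m^3 - 16*m^2 + 268*m + 240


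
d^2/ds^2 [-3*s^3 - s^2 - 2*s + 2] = -18*s - 2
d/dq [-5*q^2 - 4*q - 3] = -10*q - 4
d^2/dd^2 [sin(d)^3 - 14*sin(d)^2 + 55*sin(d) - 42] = -9*sin(d)^3 + 56*sin(d)^2 - 49*sin(d) - 28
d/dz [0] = 0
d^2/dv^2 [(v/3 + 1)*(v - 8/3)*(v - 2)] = 2*v - 10/9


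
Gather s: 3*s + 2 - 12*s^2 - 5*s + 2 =-12*s^2 - 2*s + 4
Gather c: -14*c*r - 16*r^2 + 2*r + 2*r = -14*c*r - 16*r^2 + 4*r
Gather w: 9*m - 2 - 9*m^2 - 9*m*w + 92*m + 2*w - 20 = -9*m^2 + 101*m + w*(2 - 9*m) - 22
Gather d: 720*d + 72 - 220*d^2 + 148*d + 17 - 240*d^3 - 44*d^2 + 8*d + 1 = -240*d^3 - 264*d^2 + 876*d + 90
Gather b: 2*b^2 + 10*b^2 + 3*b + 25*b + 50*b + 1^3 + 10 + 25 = 12*b^2 + 78*b + 36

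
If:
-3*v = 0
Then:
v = 0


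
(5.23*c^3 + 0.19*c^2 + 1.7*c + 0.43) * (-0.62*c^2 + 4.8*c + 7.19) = -3.2426*c^5 + 24.9862*c^4 + 37.4617*c^3 + 9.2595*c^2 + 14.287*c + 3.0917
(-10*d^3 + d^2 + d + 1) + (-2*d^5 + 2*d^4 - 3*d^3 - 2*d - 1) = -2*d^5 + 2*d^4 - 13*d^3 + d^2 - d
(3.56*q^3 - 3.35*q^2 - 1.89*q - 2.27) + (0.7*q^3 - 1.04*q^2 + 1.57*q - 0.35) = 4.26*q^3 - 4.39*q^2 - 0.32*q - 2.62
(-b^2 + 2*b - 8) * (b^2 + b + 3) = -b^4 + b^3 - 9*b^2 - 2*b - 24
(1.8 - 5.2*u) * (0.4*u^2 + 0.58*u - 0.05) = -2.08*u^3 - 2.296*u^2 + 1.304*u - 0.09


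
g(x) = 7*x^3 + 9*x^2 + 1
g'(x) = 21*x^2 + 18*x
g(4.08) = 626.24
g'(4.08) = 423.01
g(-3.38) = -166.48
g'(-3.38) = 179.07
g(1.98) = 90.62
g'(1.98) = 117.97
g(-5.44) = -859.58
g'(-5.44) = 523.55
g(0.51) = 4.27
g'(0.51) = 14.64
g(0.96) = 15.49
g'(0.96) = 36.63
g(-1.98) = -18.05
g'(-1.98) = 46.69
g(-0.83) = 3.20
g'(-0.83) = -0.47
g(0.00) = 1.00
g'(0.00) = 0.00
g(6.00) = 1837.00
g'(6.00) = 864.00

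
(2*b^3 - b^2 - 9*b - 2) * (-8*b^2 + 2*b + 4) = -16*b^5 + 12*b^4 + 78*b^3 - 6*b^2 - 40*b - 8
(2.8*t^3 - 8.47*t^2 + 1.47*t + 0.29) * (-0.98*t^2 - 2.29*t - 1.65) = -2.744*t^5 + 1.8886*t^4 + 13.3357*t^3 + 10.325*t^2 - 3.0896*t - 0.4785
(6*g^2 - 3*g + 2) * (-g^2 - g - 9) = -6*g^4 - 3*g^3 - 53*g^2 + 25*g - 18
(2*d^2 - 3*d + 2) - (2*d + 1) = 2*d^2 - 5*d + 1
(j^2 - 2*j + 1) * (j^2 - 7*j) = j^4 - 9*j^3 + 15*j^2 - 7*j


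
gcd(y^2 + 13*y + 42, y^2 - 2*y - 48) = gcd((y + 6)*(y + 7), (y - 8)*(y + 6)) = y + 6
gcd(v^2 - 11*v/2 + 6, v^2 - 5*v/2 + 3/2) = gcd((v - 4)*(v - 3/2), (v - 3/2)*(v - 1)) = v - 3/2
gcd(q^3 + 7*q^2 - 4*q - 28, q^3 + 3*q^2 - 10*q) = q - 2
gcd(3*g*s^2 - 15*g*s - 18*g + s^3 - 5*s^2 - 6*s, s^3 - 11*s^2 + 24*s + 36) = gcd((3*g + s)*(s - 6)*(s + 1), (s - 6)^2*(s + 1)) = s^2 - 5*s - 6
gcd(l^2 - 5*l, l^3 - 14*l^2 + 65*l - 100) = l - 5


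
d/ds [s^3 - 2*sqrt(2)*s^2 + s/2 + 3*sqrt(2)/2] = 3*s^2 - 4*sqrt(2)*s + 1/2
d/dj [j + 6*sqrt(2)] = 1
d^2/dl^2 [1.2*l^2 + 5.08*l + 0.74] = 2.40000000000000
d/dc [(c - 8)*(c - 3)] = 2*c - 11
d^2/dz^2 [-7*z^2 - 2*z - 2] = -14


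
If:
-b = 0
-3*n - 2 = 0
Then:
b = 0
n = -2/3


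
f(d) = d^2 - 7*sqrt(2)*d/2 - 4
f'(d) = 2*d - 7*sqrt(2)/2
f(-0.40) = -1.86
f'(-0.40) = -5.75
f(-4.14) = 33.63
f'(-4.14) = -13.23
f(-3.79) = 29.12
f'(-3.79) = -12.53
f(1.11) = -8.26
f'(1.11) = -2.73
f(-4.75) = 42.07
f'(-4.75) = -14.45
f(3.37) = -9.32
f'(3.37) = 1.79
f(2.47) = -10.12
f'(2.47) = -0.00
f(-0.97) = 1.74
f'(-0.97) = -6.89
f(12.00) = 80.60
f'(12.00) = 19.05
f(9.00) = 32.45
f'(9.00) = 13.05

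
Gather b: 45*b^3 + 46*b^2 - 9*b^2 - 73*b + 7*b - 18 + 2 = 45*b^3 + 37*b^2 - 66*b - 16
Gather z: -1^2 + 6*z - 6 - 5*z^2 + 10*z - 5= -5*z^2 + 16*z - 12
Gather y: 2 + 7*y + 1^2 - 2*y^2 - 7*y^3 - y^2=-7*y^3 - 3*y^2 + 7*y + 3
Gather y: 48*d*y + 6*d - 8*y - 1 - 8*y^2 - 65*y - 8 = 6*d - 8*y^2 + y*(48*d - 73) - 9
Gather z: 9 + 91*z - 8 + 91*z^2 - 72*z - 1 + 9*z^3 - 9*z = 9*z^3 + 91*z^2 + 10*z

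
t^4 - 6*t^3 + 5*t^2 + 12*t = t*(t - 4)*(t - 3)*(t + 1)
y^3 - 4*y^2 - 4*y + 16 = (y - 4)*(y - 2)*(y + 2)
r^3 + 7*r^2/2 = r^2*(r + 7/2)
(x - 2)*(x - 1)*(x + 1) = x^3 - 2*x^2 - x + 2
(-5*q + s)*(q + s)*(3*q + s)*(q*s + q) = -15*q^4*s - 15*q^4 - 17*q^3*s^2 - 17*q^3*s - q^2*s^3 - q^2*s^2 + q*s^4 + q*s^3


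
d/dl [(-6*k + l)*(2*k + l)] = -4*k + 2*l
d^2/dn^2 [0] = 0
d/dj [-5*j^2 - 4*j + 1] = -10*j - 4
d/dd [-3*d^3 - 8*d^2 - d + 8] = -9*d^2 - 16*d - 1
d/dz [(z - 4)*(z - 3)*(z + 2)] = 3*z^2 - 10*z - 2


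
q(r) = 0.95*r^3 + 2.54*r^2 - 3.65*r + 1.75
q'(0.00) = -3.65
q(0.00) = 1.75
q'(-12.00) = 345.79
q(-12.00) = -1230.29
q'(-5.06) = 43.62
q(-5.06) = -37.82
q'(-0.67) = -5.77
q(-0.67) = 5.05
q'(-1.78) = -3.66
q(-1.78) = 10.94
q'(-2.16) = -1.33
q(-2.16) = 11.91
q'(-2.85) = 5.02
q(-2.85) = 10.79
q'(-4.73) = 36.08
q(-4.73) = -24.69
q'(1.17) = 6.19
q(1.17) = 2.48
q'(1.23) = 6.91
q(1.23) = 2.87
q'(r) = 2.85*r^2 + 5.08*r - 3.65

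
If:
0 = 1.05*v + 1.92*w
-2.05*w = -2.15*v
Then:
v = 0.00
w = 0.00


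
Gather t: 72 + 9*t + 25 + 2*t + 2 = 11*t + 99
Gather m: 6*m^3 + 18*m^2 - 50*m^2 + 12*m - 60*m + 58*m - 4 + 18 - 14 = 6*m^3 - 32*m^2 + 10*m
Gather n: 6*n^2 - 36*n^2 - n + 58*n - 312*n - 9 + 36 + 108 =-30*n^2 - 255*n + 135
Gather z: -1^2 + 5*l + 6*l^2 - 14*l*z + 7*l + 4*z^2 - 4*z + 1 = 6*l^2 + 12*l + 4*z^2 + z*(-14*l - 4)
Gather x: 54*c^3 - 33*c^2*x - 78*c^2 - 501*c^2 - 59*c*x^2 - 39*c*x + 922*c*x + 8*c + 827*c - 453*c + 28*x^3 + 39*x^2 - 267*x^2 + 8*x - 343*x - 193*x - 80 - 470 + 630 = 54*c^3 - 579*c^2 + 382*c + 28*x^3 + x^2*(-59*c - 228) + x*(-33*c^2 + 883*c - 528) + 80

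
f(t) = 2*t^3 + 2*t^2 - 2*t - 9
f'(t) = 6*t^2 + 4*t - 2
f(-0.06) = -8.87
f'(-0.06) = -2.22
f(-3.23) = -49.07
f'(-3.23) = 47.68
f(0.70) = -8.73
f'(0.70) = 3.74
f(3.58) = 101.24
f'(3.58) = 89.22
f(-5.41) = -256.32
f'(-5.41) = 151.97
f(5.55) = 383.41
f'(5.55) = 205.02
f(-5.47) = -265.55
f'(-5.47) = 155.65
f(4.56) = 213.10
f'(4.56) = 141.00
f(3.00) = 57.00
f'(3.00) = 64.00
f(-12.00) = -3153.00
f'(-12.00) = 814.00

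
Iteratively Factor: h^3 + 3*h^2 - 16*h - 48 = (h + 3)*(h^2 - 16) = (h - 4)*(h + 3)*(h + 4)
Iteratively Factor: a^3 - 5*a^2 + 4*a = (a)*(a^2 - 5*a + 4) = a*(a - 4)*(a - 1)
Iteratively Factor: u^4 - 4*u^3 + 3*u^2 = (u)*(u^3 - 4*u^2 + 3*u) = u*(u - 1)*(u^2 - 3*u) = u^2*(u - 1)*(u - 3)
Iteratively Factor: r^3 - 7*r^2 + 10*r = (r - 2)*(r^2 - 5*r) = r*(r - 2)*(r - 5)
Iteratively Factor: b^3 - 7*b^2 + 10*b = (b)*(b^2 - 7*b + 10) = b*(b - 2)*(b - 5)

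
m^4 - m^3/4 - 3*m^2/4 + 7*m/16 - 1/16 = (m - 1/2)^2*(m - 1/4)*(m + 1)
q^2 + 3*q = q*(q + 3)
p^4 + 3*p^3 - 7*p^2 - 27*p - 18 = (p - 3)*(p + 1)*(p + 2)*(p + 3)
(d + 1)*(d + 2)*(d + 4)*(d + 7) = d^4 + 14*d^3 + 63*d^2 + 106*d + 56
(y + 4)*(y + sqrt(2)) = y^2 + sqrt(2)*y + 4*y + 4*sqrt(2)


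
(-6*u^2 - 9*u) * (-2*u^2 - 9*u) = 12*u^4 + 72*u^3 + 81*u^2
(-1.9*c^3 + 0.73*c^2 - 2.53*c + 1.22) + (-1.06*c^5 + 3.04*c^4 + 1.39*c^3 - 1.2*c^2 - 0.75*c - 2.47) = -1.06*c^5 + 3.04*c^4 - 0.51*c^3 - 0.47*c^2 - 3.28*c - 1.25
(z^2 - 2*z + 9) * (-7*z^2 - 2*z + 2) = -7*z^4 + 12*z^3 - 57*z^2 - 22*z + 18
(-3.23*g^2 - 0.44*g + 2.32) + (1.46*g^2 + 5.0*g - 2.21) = -1.77*g^2 + 4.56*g + 0.11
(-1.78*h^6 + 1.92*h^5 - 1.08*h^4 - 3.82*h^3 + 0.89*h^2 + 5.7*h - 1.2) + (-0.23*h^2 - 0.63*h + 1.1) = -1.78*h^6 + 1.92*h^5 - 1.08*h^4 - 3.82*h^3 + 0.66*h^2 + 5.07*h - 0.0999999999999999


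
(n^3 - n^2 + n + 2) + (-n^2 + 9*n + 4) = n^3 - 2*n^2 + 10*n + 6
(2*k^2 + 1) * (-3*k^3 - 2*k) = -6*k^5 - 7*k^3 - 2*k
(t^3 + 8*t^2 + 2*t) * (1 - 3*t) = -3*t^4 - 23*t^3 + 2*t^2 + 2*t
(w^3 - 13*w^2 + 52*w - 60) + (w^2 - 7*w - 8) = w^3 - 12*w^2 + 45*w - 68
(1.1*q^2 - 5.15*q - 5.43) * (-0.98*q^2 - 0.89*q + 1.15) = -1.078*q^4 + 4.068*q^3 + 11.1699*q^2 - 1.0898*q - 6.2445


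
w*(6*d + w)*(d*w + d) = 6*d^2*w^2 + 6*d^2*w + d*w^3 + d*w^2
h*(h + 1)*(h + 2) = h^3 + 3*h^2 + 2*h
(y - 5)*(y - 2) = y^2 - 7*y + 10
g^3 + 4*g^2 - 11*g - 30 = (g - 3)*(g + 2)*(g + 5)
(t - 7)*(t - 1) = t^2 - 8*t + 7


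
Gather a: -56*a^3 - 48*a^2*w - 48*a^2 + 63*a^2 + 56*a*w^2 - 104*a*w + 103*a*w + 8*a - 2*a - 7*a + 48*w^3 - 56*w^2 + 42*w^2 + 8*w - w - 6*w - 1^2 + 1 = -56*a^3 + a^2*(15 - 48*w) + a*(56*w^2 - w - 1) + 48*w^3 - 14*w^2 + w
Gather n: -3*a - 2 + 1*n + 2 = -3*a + n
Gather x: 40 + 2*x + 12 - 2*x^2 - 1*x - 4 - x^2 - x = 48 - 3*x^2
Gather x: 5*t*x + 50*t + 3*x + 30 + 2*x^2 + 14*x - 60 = 50*t + 2*x^2 + x*(5*t + 17) - 30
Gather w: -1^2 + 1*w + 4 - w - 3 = 0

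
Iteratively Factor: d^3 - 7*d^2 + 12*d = (d - 3)*(d^2 - 4*d) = (d - 4)*(d - 3)*(d)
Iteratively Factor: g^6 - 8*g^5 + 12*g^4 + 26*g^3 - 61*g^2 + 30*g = (g - 1)*(g^5 - 7*g^4 + 5*g^3 + 31*g^2 - 30*g) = g*(g - 1)*(g^4 - 7*g^3 + 5*g^2 + 31*g - 30) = g*(g - 5)*(g - 1)*(g^3 - 2*g^2 - 5*g + 6) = g*(g - 5)*(g - 3)*(g - 1)*(g^2 + g - 2) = g*(g - 5)*(g - 3)*(g - 1)^2*(g + 2)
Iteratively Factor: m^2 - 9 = (m - 3)*(m + 3)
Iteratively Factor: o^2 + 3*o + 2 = (o + 1)*(o + 2)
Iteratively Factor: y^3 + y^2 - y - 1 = (y + 1)*(y^2 - 1) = (y + 1)^2*(y - 1)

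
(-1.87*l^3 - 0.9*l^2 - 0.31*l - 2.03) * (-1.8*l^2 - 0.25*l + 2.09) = 3.366*l^5 + 2.0875*l^4 - 3.1253*l^3 + 1.8505*l^2 - 0.1404*l - 4.2427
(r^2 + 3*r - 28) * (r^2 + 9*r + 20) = r^4 + 12*r^3 + 19*r^2 - 192*r - 560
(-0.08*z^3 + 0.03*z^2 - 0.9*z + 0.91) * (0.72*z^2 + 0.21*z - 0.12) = -0.0576*z^5 + 0.0048*z^4 - 0.6321*z^3 + 0.4626*z^2 + 0.2991*z - 0.1092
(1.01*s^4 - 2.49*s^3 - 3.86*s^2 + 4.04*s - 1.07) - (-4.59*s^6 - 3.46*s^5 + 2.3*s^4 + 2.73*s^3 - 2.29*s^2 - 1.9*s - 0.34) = 4.59*s^6 + 3.46*s^5 - 1.29*s^4 - 5.22*s^3 - 1.57*s^2 + 5.94*s - 0.73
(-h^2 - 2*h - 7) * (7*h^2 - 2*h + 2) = -7*h^4 - 12*h^3 - 47*h^2 + 10*h - 14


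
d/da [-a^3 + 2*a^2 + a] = -3*a^2 + 4*a + 1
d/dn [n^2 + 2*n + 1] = 2*n + 2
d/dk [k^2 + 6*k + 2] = 2*k + 6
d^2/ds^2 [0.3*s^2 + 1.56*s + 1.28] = 0.600000000000000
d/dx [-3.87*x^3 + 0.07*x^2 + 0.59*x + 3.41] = -11.61*x^2 + 0.14*x + 0.59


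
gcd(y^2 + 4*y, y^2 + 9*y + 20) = y + 4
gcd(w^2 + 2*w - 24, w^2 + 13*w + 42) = w + 6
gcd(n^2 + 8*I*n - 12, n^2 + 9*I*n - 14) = n + 2*I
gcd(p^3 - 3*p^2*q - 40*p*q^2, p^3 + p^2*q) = p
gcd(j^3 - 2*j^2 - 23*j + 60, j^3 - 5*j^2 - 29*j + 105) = j^2 + 2*j - 15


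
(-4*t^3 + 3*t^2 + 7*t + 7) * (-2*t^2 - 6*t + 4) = 8*t^5 + 18*t^4 - 48*t^3 - 44*t^2 - 14*t + 28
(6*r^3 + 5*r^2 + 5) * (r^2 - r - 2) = 6*r^5 - r^4 - 17*r^3 - 5*r^2 - 5*r - 10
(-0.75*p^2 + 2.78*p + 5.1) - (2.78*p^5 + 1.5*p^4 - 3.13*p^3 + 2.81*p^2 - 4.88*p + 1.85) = -2.78*p^5 - 1.5*p^4 + 3.13*p^3 - 3.56*p^2 + 7.66*p + 3.25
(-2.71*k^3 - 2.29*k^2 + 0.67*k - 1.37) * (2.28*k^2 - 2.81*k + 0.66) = -6.1788*k^5 + 2.3939*k^4 + 6.1739*k^3 - 6.5177*k^2 + 4.2919*k - 0.9042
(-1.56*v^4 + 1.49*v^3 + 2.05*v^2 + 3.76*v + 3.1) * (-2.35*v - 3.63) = 3.666*v^5 + 2.1613*v^4 - 10.2262*v^3 - 16.2775*v^2 - 20.9338*v - 11.253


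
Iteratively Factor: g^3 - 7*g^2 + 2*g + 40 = (g - 5)*(g^2 - 2*g - 8) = (g - 5)*(g - 4)*(g + 2)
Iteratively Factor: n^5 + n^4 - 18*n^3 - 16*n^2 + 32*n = (n + 2)*(n^4 - n^3 - 16*n^2 + 16*n) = (n - 4)*(n + 2)*(n^3 + 3*n^2 - 4*n) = n*(n - 4)*(n + 2)*(n^2 + 3*n - 4) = n*(n - 4)*(n + 2)*(n + 4)*(n - 1)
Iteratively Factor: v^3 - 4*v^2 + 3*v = (v)*(v^2 - 4*v + 3) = v*(v - 3)*(v - 1)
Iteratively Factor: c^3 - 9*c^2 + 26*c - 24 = (c - 2)*(c^2 - 7*c + 12) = (c - 4)*(c - 2)*(c - 3)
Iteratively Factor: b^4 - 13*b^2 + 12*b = (b - 1)*(b^3 + b^2 - 12*b) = b*(b - 1)*(b^2 + b - 12) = b*(b - 3)*(b - 1)*(b + 4)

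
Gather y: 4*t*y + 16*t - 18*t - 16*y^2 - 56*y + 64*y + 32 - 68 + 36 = -2*t - 16*y^2 + y*(4*t + 8)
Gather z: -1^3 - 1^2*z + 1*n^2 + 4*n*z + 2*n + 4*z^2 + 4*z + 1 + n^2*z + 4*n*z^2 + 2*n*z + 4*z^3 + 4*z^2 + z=n^2 + 2*n + 4*z^3 + z^2*(4*n + 8) + z*(n^2 + 6*n + 4)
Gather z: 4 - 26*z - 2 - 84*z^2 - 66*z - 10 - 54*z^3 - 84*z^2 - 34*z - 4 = -54*z^3 - 168*z^2 - 126*z - 12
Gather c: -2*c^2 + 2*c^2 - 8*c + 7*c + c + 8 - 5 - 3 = 0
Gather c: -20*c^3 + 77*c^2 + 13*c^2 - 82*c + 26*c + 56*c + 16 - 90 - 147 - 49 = -20*c^3 + 90*c^2 - 270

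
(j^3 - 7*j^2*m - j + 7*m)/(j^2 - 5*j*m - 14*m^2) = (j^2 - 1)/(j + 2*m)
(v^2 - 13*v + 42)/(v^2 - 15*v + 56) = (v - 6)/(v - 8)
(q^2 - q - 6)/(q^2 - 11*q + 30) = (q^2 - q - 6)/(q^2 - 11*q + 30)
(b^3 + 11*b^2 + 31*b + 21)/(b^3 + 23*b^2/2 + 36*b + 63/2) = 2*(b + 1)/(2*b + 3)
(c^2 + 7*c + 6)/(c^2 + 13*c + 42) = (c + 1)/(c + 7)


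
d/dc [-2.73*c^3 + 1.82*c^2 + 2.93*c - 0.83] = -8.19*c^2 + 3.64*c + 2.93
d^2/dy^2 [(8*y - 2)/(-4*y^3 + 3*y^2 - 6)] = 12*(-12*y^2*(2*y - 1)^2*(4*y - 1) + (16*y^2 - 8*y + (4*y - 1)^2)*(4*y^3 - 3*y^2 + 6))/(4*y^3 - 3*y^2 + 6)^3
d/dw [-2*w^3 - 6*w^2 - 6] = 6*w*(-w - 2)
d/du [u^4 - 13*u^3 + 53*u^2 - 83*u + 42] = 4*u^3 - 39*u^2 + 106*u - 83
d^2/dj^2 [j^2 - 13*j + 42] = 2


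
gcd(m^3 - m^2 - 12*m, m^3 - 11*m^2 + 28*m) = m^2 - 4*m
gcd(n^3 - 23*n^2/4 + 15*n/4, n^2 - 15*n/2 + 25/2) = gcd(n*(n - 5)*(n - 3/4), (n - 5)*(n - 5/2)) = n - 5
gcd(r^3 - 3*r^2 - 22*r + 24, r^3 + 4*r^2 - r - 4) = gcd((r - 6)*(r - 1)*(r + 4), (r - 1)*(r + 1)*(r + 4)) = r^2 + 3*r - 4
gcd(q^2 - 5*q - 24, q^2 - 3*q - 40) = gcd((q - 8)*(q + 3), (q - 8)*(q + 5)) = q - 8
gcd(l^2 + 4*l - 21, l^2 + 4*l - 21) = l^2 + 4*l - 21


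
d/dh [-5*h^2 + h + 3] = 1 - 10*h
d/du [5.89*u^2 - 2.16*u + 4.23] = 11.78*u - 2.16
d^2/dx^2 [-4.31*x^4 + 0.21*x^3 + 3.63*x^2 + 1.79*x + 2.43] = -51.72*x^2 + 1.26*x + 7.26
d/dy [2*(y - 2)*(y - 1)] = 4*y - 6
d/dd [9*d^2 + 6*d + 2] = 18*d + 6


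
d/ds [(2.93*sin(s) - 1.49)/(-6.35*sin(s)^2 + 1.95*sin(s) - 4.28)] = (18.6055*sin(s)^2 - 18.923*sin(s) - 9.6349)*cos(s)/(40.3225*sin(s)^4 - 24.765*sin(s)^3 + 58.1585*sin(s)^2 - 16.692*sin(s) + 18.3184)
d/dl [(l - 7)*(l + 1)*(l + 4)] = 3*l^2 - 4*l - 31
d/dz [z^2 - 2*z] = 2*z - 2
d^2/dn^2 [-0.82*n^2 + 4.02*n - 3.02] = -1.64000000000000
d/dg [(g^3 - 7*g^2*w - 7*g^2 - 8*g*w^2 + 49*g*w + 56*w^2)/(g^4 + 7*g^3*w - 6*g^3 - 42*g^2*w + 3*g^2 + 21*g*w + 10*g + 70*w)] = ((3*g^2 - 14*g*w - 14*g - 8*w^2 + 49*w)*(g^4 + 7*g^3*w - 6*g^3 - 42*g^2*w + 3*g^2 + 21*g*w + 10*g + 70*w) - (g^3 - 7*g^2*w - 7*g^2 - 8*g*w^2 + 49*g*w + 56*w^2)*(4*g^3 + 21*g^2*w - 18*g^2 - 84*g*w + 6*g + 21*w + 10))/(g^4 + 7*g^3*w - 6*g^3 - 42*g^2*w + 3*g^2 + 21*g*w + 10*g + 70*w)^2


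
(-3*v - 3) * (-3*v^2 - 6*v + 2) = 9*v^3 + 27*v^2 + 12*v - 6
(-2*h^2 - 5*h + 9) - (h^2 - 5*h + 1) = 8 - 3*h^2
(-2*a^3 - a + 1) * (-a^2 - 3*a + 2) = 2*a^5 + 6*a^4 - 3*a^3 + 2*a^2 - 5*a + 2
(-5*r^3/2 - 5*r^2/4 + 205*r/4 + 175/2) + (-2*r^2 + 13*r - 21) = -5*r^3/2 - 13*r^2/4 + 257*r/4 + 133/2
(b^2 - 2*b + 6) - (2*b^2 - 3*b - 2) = -b^2 + b + 8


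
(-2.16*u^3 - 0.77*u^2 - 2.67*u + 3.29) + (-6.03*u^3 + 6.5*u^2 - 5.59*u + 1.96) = -8.19*u^3 + 5.73*u^2 - 8.26*u + 5.25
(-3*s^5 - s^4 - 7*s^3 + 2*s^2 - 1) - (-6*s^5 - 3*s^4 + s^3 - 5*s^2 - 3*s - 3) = 3*s^5 + 2*s^4 - 8*s^3 + 7*s^2 + 3*s + 2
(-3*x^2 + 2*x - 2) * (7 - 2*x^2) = 6*x^4 - 4*x^3 - 17*x^2 + 14*x - 14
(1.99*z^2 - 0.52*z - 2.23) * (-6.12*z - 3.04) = -12.1788*z^3 - 2.8672*z^2 + 15.2284*z + 6.7792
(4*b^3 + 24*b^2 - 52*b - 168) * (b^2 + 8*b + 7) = 4*b^5 + 56*b^4 + 168*b^3 - 416*b^2 - 1708*b - 1176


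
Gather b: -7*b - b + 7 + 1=8 - 8*b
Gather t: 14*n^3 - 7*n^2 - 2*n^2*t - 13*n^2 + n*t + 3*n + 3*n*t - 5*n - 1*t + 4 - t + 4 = 14*n^3 - 20*n^2 - 2*n + t*(-2*n^2 + 4*n - 2) + 8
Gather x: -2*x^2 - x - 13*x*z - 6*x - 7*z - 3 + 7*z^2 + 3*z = -2*x^2 + x*(-13*z - 7) + 7*z^2 - 4*z - 3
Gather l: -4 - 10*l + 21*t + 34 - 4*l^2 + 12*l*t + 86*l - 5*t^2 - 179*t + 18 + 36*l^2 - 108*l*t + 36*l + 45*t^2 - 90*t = 32*l^2 + l*(112 - 96*t) + 40*t^2 - 248*t + 48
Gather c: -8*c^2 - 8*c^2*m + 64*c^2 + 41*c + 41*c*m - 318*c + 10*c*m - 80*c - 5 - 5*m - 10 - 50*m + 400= c^2*(56 - 8*m) + c*(51*m - 357) - 55*m + 385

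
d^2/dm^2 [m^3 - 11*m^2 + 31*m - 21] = 6*m - 22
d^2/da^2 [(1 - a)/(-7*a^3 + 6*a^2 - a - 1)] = 2*((a - 1)*(21*a^2 - 12*a + 1)^2 + (-21*a^2 + 12*a - 3*(a - 1)*(7*a - 2) - 1)*(7*a^3 - 6*a^2 + a + 1))/(7*a^3 - 6*a^2 + a + 1)^3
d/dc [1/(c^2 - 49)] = -2*c/(c^2 - 49)^2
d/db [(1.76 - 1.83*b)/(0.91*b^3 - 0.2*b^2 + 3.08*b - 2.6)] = (3.3306*b^3 - 5.1708*b^2 + 0.704*b - 0.6628)/(0.8281*b^6 - 0.364*b^5 + 5.6456*b^4 - 5.964*b^3 + 10.5264*b^2 - 16.016*b + 6.76)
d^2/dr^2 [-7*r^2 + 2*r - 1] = -14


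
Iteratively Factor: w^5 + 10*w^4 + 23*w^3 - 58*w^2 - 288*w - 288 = (w - 3)*(w^4 + 13*w^3 + 62*w^2 + 128*w + 96) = (w - 3)*(w + 4)*(w^3 + 9*w^2 + 26*w + 24) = (w - 3)*(w + 4)^2*(w^2 + 5*w + 6) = (w - 3)*(w + 3)*(w + 4)^2*(w + 2)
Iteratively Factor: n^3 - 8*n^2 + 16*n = (n - 4)*(n^2 - 4*n) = n*(n - 4)*(n - 4)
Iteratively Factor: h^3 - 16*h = (h - 4)*(h^2 + 4*h) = h*(h - 4)*(h + 4)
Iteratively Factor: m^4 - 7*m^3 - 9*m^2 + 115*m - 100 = (m - 1)*(m^3 - 6*m^2 - 15*m + 100) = (m - 1)*(m + 4)*(m^2 - 10*m + 25) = (m - 5)*(m - 1)*(m + 4)*(m - 5)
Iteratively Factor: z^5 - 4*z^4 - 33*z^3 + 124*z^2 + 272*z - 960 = (z + 4)*(z^4 - 8*z^3 - z^2 + 128*z - 240) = (z + 4)^2*(z^3 - 12*z^2 + 47*z - 60) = (z - 4)*(z + 4)^2*(z^2 - 8*z + 15) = (z - 5)*(z - 4)*(z + 4)^2*(z - 3)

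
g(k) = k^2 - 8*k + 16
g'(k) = 2*k - 8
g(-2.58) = 43.30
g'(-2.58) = -13.16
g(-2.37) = 40.58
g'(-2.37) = -12.74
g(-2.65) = 44.22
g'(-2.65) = -13.30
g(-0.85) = 23.52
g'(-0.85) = -9.70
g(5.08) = 1.17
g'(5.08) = 2.16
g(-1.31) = 28.20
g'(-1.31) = -10.62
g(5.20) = 1.44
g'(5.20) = 2.40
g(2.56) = 2.07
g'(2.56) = -2.88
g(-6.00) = 100.00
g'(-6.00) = -20.00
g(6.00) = 4.00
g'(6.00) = 4.00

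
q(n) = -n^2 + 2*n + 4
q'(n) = 2 - 2*n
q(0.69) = 4.90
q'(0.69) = 0.62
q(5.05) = -11.40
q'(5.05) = -8.10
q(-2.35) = -6.22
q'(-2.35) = 6.70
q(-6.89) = -57.25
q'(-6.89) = 15.78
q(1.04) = 5.00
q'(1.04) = -0.08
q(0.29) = 4.50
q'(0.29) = 1.42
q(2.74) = 1.97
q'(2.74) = -3.48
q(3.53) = -1.40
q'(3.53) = -5.06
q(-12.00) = -164.00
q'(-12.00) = 26.00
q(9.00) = -59.00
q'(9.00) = -16.00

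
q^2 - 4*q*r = q*(q - 4*r)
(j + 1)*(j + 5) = j^2 + 6*j + 5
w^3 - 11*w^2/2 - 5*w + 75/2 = (w - 5)*(w - 3)*(w + 5/2)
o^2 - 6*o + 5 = (o - 5)*(o - 1)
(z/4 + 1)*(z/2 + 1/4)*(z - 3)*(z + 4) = z^4/8 + 11*z^3/16 - 11*z^2/16 - 13*z/2 - 3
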